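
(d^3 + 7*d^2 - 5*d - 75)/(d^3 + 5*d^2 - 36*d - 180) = (d^2 + 2*d - 15)/(d^2 - 36)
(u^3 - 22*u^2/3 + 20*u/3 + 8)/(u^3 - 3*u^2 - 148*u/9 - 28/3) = 3*(u - 2)/(3*u + 7)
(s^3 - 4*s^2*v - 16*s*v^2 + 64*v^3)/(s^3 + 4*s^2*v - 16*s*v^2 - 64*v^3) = (s - 4*v)/(s + 4*v)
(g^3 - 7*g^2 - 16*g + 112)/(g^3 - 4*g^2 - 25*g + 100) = (g^2 - 3*g - 28)/(g^2 - 25)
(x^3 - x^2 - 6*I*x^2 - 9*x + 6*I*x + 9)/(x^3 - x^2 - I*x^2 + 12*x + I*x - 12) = (x^2 - 6*I*x - 9)/(x^2 - I*x + 12)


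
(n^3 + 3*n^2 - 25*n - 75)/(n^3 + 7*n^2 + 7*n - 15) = (n - 5)/(n - 1)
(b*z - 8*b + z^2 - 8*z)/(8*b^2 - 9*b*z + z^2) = (b*z - 8*b + z^2 - 8*z)/(8*b^2 - 9*b*z + z^2)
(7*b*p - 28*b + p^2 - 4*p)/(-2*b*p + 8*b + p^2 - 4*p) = (7*b + p)/(-2*b + p)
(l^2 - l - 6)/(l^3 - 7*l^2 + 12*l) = (l + 2)/(l*(l - 4))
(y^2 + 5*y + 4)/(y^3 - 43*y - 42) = (y + 4)/(y^2 - y - 42)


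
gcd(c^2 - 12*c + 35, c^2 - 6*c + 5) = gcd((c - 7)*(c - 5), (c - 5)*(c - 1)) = c - 5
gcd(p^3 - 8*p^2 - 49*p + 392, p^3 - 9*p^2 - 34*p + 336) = p^2 - 15*p + 56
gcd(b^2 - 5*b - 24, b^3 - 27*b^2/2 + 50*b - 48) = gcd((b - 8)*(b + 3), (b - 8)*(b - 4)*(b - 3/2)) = b - 8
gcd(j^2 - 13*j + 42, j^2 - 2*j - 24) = j - 6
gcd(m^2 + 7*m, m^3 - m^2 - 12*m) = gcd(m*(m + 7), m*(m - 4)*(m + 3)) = m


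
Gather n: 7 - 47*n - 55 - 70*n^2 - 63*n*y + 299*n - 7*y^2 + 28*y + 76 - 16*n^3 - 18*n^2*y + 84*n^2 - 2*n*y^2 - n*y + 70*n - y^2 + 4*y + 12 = -16*n^3 + n^2*(14 - 18*y) + n*(-2*y^2 - 64*y + 322) - 8*y^2 + 32*y + 40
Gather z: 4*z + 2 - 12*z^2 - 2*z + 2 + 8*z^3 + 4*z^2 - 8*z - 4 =8*z^3 - 8*z^2 - 6*z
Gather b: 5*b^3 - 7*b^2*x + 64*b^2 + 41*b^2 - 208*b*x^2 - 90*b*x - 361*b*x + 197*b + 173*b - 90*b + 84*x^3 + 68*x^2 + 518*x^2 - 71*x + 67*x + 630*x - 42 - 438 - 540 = 5*b^3 + b^2*(105 - 7*x) + b*(-208*x^2 - 451*x + 280) + 84*x^3 + 586*x^2 + 626*x - 1020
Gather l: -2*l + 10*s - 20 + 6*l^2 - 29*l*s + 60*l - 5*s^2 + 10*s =6*l^2 + l*(58 - 29*s) - 5*s^2 + 20*s - 20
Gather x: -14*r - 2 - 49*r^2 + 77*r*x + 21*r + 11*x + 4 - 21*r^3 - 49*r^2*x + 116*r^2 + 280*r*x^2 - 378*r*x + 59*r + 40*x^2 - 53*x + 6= -21*r^3 + 67*r^2 + 66*r + x^2*(280*r + 40) + x*(-49*r^2 - 301*r - 42) + 8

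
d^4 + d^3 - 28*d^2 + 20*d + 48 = (d - 4)*(d - 2)*(d + 1)*(d + 6)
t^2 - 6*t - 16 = (t - 8)*(t + 2)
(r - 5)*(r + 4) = r^2 - r - 20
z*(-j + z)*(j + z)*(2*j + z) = -2*j^3*z - j^2*z^2 + 2*j*z^3 + z^4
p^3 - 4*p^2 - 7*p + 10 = (p - 5)*(p - 1)*(p + 2)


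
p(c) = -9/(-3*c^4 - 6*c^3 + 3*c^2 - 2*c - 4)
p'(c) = -9*(12*c^3 + 18*c^2 - 6*c + 2)/(-3*c^4 - 6*c^3 + 3*c^2 - 2*c - 4)^2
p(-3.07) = 0.14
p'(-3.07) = 0.36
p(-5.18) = 0.01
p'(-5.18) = 0.01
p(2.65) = 0.04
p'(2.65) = -0.05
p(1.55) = 0.23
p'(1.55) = -0.46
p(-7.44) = 0.00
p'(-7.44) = 0.00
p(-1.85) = -0.70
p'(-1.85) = 0.07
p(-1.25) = -1.19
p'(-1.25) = -2.22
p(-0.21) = 2.65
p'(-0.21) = -3.07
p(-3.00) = 0.17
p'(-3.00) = 0.47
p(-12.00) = 0.00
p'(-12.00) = 0.00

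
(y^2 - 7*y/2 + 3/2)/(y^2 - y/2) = (y - 3)/y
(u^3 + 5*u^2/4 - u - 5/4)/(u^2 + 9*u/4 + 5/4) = u - 1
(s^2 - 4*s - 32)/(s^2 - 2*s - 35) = (-s^2 + 4*s + 32)/(-s^2 + 2*s + 35)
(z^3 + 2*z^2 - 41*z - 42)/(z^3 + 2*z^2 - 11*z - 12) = (z^2 + z - 42)/(z^2 + z - 12)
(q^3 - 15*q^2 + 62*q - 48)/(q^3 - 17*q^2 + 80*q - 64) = (q - 6)/(q - 8)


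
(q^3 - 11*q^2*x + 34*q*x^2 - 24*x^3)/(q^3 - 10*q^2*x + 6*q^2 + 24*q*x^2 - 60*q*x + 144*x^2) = (q - x)/(q + 6)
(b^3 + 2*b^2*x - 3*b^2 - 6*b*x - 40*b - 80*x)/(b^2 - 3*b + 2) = (b^3 + 2*b^2*x - 3*b^2 - 6*b*x - 40*b - 80*x)/(b^2 - 3*b + 2)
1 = 1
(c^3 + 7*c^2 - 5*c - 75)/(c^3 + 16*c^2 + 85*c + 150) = (c - 3)/(c + 6)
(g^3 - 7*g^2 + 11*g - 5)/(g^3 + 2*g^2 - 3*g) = (g^2 - 6*g + 5)/(g*(g + 3))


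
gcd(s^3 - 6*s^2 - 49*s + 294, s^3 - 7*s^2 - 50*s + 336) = s^2 + s - 42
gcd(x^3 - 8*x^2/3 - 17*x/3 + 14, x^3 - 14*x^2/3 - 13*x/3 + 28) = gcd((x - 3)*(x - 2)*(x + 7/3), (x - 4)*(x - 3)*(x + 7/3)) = x^2 - 2*x/3 - 7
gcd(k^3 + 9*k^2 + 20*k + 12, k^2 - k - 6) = k + 2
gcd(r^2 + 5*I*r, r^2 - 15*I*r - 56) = 1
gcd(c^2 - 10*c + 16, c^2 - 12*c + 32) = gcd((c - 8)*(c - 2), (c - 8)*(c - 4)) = c - 8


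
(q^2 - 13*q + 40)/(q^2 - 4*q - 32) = (q - 5)/(q + 4)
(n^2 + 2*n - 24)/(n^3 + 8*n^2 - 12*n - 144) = 1/(n + 6)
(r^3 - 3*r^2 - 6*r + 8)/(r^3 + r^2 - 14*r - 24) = (r - 1)/(r + 3)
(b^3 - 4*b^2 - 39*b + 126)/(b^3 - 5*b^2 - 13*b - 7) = (b^2 + 3*b - 18)/(b^2 + 2*b + 1)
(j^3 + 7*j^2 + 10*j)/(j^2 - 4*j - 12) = j*(j + 5)/(j - 6)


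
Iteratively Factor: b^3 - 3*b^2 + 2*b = (b)*(b^2 - 3*b + 2) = b*(b - 2)*(b - 1)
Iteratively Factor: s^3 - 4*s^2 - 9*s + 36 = (s - 4)*(s^2 - 9) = (s - 4)*(s - 3)*(s + 3)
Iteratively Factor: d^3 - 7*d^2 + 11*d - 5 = (d - 5)*(d^2 - 2*d + 1) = (d - 5)*(d - 1)*(d - 1)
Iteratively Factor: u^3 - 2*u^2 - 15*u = (u + 3)*(u^2 - 5*u) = u*(u + 3)*(u - 5)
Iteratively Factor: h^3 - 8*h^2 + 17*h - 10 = (h - 5)*(h^2 - 3*h + 2) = (h - 5)*(h - 2)*(h - 1)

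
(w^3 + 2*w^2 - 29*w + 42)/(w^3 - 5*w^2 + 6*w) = (w + 7)/w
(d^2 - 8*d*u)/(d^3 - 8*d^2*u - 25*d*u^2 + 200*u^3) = d/(d^2 - 25*u^2)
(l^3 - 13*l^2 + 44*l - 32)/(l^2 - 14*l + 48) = (l^2 - 5*l + 4)/(l - 6)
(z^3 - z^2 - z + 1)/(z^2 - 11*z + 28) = (z^3 - z^2 - z + 1)/(z^2 - 11*z + 28)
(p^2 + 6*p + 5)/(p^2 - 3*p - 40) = (p + 1)/(p - 8)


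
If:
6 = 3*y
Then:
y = 2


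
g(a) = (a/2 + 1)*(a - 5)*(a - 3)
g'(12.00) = 143.50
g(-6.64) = -260.33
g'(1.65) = -6.32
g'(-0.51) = 2.95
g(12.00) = 441.00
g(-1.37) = 8.77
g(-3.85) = -56.08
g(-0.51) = 14.41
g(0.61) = 13.69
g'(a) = (a/2 + 1)*(a - 5) + (a/2 + 1)*(a - 3) + (a - 5)*(a - 3)/2 = 3*a^2/2 - 6*a - 1/2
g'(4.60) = 3.64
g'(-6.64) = 105.47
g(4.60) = -2.11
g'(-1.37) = 10.54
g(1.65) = 8.25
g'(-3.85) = 44.83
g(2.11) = 5.29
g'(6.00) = 17.50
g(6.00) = 12.00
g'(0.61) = -3.60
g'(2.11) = -6.48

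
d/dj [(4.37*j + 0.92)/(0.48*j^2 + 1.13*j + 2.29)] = (-2.0976*j^2 - 0.8832*j + 8.9677)/(0.2304*j^4 + 1.0848*j^3 + 3.4753*j^2 + 5.1754*j + 5.2441)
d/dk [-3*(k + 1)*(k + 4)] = -6*k - 15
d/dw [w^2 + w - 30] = 2*w + 1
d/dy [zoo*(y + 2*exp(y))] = zoo*(exp(y) + 1)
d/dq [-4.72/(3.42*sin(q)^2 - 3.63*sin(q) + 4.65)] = (32.2848*sin(q) - 17.1336)*cos(q)/(3.42*sin(q)^2 - 3.63*sin(q) + 4.65)^2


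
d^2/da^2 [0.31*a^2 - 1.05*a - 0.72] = 0.620000000000000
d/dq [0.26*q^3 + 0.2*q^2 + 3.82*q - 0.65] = 0.78*q^2 + 0.4*q + 3.82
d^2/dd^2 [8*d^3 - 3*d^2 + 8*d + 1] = 48*d - 6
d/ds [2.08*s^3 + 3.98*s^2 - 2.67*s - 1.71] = 6.24*s^2 + 7.96*s - 2.67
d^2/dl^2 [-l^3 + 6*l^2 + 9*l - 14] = 12 - 6*l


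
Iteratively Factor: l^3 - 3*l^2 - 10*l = (l + 2)*(l^2 - 5*l) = (l - 5)*(l + 2)*(l)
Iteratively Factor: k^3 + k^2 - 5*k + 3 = (k - 1)*(k^2 + 2*k - 3) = (k - 1)^2*(k + 3)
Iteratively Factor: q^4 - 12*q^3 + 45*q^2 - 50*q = (q - 5)*(q^3 - 7*q^2 + 10*q) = (q - 5)^2*(q^2 - 2*q) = (q - 5)^2*(q - 2)*(q)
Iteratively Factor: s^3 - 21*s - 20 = (s + 1)*(s^2 - s - 20) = (s + 1)*(s + 4)*(s - 5)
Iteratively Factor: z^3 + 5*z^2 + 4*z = (z + 4)*(z^2 + z) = z*(z + 4)*(z + 1)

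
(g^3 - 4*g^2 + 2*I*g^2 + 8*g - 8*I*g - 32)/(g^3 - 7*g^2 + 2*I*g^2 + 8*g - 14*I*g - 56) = (g - 4)/(g - 7)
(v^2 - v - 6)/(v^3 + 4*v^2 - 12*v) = (v^2 - v - 6)/(v*(v^2 + 4*v - 12))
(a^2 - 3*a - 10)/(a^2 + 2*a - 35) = (a + 2)/(a + 7)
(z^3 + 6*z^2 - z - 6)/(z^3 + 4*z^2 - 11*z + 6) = (z + 1)/(z - 1)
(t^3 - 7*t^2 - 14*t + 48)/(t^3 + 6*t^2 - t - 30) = (t - 8)/(t + 5)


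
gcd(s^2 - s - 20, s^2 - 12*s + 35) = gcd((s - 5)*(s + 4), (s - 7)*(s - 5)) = s - 5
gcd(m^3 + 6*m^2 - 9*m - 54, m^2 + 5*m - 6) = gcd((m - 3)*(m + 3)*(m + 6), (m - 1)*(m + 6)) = m + 6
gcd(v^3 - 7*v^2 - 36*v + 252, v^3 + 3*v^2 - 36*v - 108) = v^2 - 36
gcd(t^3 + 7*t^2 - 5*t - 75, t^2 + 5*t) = t + 5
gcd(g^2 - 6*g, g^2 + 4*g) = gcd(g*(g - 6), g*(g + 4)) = g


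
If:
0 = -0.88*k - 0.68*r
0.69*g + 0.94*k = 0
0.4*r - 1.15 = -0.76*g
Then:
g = 1.01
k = -0.74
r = 0.96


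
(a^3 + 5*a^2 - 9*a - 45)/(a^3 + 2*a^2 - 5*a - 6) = (a^2 + 2*a - 15)/(a^2 - a - 2)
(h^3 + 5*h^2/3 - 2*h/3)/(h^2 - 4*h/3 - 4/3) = h*(-3*h^2 - 5*h + 2)/(-3*h^2 + 4*h + 4)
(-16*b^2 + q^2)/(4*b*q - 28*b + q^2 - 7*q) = (-4*b + q)/(q - 7)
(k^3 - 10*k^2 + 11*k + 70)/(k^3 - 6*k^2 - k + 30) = (k - 7)/(k - 3)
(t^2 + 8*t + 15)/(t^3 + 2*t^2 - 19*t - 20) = (t + 3)/(t^2 - 3*t - 4)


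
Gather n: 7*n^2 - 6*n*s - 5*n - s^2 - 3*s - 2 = 7*n^2 + n*(-6*s - 5) - s^2 - 3*s - 2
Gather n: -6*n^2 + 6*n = -6*n^2 + 6*n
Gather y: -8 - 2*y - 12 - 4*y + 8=-6*y - 12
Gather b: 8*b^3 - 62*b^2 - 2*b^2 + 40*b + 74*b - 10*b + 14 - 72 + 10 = 8*b^3 - 64*b^2 + 104*b - 48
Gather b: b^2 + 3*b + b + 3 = b^2 + 4*b + 3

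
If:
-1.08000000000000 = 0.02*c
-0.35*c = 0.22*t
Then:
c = -54.00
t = 85.91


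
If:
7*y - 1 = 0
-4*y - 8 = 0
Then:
No Solution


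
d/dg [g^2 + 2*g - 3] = 2*g + 2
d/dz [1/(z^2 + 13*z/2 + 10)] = 2*(-4*z - 13)/(2*z^2 + 13*z + 20)^2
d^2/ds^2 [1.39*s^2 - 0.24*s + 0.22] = 2.78000000000000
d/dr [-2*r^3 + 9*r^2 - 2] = 6*r*(3 - r)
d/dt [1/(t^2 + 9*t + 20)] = (-2*t - 9)/(t^2 + 9*t + 20)^2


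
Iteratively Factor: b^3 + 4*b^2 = (b + 4)*(b^2) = b*(b + 4)*(b)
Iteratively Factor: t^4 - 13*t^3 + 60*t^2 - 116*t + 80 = (t - 2)*(t^3 - 11*t^2 + 38*t - 40) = (t - 4)*(t - 2)*(t^2 - 7*t + 10) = (t - 5)*(t - 4)*(t - 2)*(t - 2)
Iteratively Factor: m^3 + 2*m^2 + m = (m + 1)*(m^2 + m) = m*(m + 1)*(m + 1)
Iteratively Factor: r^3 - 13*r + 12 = (r - 3)*(r^2 + 3*r - 4) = (r - 3)*(r + 4)*(r - 1)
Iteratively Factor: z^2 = (z)*(z)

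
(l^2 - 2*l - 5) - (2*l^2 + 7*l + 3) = -l^2 - 9*l - 8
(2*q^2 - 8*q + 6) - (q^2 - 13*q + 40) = q^2 + 5*q - 34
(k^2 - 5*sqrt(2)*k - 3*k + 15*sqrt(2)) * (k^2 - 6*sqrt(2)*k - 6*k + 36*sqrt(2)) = k^4 - 11*sqrt(2)*k^3 - 9*k^3 + 78*k^2 + 99*sqrt(2)*k^2 - 540*k - 198*sqrt(2)*k + 1080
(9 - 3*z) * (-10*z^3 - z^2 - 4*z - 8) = 30*z^4 - 87*z^3 + 3*z^2 - 12*z - 72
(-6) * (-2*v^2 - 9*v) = 12*v^2 + 54*v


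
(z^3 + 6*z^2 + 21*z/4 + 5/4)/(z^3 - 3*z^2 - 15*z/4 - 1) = (z + 5)/(z - 4)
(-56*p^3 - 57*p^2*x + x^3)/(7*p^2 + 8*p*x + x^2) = -8*p + x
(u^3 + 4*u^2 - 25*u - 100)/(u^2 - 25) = u + 4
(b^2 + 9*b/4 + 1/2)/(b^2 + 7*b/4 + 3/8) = 2*(b + 2)/(2*b + 3)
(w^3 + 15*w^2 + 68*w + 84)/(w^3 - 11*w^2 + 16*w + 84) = (w^2 + 13*w + 42)/(w^2 - 13*w + 42)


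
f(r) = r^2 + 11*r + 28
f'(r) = 2*r + 11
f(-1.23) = 15.98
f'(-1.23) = 8.54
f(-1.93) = 10.49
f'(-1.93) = 7.14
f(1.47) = 46.33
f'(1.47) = 13.94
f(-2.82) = 4.93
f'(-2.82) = 5.36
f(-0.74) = 20.41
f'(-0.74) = 9.52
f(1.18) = 42.37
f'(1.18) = 13.36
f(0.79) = 37.31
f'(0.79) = 12.58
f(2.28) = 58.28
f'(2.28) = 15.56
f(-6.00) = -2.00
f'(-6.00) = -1.00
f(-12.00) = 40.00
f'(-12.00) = -13.00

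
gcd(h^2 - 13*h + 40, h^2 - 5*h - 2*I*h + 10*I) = h - 5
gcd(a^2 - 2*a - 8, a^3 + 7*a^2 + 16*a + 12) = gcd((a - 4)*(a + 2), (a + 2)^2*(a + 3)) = a + 2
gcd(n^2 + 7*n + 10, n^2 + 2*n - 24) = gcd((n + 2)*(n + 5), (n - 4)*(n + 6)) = 1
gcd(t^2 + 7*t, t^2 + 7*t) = t^2 + 7*t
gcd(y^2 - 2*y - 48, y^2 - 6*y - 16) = y - 8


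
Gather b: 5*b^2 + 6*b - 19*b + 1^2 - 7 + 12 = 5*b^2 - 13*b + 6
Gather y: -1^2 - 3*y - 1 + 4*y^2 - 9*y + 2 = 4*y^2 - 12*y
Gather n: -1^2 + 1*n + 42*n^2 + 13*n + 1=42*n^2 + 14*n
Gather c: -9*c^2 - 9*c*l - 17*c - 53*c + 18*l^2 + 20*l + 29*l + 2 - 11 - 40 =-9*c^2 + c*(-9*l - 70) + 18*l^2 + 49*l - 49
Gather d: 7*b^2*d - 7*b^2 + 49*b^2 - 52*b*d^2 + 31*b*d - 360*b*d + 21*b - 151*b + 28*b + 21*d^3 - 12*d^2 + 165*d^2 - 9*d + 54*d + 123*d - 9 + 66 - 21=42*b^2 - 102*b + 21*d^3 + d^2*(153 - 52*b) + d*(7*b^2 - 329*b + 168) + 36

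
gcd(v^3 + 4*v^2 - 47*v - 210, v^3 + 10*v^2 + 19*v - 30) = v^2 + 11*v + 30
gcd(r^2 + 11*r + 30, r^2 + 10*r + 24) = r + 6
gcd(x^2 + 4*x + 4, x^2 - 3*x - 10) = x + 2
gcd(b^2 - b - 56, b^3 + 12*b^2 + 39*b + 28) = b + 7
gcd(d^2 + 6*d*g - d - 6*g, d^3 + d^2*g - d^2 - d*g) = d - 1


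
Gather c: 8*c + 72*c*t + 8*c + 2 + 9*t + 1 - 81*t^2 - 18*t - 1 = c*(72*t + 16) - 81*t^2 - 9*t + 2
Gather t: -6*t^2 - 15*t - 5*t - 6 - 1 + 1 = -6*t^2 - 20*t - 6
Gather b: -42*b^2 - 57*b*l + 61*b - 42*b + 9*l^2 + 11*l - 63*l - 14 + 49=-42*b^2 + b*(19 - 57*l) + 9*l^2 - 52*l + 35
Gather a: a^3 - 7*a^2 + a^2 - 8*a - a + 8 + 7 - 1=a^3 - 6*a^2 - 9*a + 14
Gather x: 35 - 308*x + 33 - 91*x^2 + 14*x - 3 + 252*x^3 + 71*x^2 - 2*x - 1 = 252*x^3 - 20*x^2 - 296*x + 64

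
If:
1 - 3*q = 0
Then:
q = 1/3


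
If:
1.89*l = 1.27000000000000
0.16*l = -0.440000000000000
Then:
No Solution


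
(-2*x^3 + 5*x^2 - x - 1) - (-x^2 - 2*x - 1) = -2*x^3 + 6*x^2 + x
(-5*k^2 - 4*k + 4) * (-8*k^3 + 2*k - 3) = 40*k^5 + 32*k^4 - 42*k^3 + 7*k^2 + 20*k - 12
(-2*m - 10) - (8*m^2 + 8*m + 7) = -8*m^2 - 10*m - 17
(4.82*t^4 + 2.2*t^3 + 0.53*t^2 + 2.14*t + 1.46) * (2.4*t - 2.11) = 11.568*t^5 - 4.8902*t^4 - 3.37*t^3 + 4.0177*t^2 - 1.0114*t - 3.0806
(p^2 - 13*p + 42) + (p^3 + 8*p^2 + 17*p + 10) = p^3 + 9*p^2 + 4*p + 52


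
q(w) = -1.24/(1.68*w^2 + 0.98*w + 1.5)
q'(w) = -1.24*(-3.36*w - 0.98)/(1.68*w^2 + 0.98*w + 1.5)^2 = (4.1664*w + 1.2152)/(1.68*w^2 + 0.98*w + 1.5)^2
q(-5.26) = -0.03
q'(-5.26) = -0.01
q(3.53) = -0.05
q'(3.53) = 0.02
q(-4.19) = -0.05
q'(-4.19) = -0.02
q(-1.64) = -0.28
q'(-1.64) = -0.29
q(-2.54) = -0.13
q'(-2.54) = -0.10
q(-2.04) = -0.19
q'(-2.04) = -0.17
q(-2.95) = -0.09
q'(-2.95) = -0.06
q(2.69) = -0.08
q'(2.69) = 0.05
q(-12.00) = -0.01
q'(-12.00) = -0.00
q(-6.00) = -0.02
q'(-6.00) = -0.01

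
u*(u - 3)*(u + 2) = u^3 - u^2 - 6*u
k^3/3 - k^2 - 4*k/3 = k*(k/3 + 1/3)*(k - 4)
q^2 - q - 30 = (q - 6)*(q + 5)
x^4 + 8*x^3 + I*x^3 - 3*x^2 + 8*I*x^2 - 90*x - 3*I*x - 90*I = (x - 3)*(x + 5)*(x + 6)*(x + I)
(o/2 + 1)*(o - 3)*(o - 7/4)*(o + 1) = o^4/2 - 7*o^3/8 - 7*o^2/2 + 25*o/8 + 21/4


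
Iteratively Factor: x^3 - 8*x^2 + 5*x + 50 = (x - 5)*(x^2 - 3*x - 10) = (x - 5)^2*(x + 2)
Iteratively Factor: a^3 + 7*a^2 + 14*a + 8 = (a + 4)*(a^2 + 3*a + 2) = (a + 1)*(a + 4)*(a + 2)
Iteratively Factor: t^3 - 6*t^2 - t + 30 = (t - 3)*(t^2 - 3*t - 10) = (t - 5)*(t - 3)*(t + 2)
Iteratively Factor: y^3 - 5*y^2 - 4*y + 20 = (y - 2)*(y^2 - 3*y - 10) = (y - 5)*(y - 2)*(y + 2)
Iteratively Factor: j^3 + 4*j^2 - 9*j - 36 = (j + 3)*(j^2 + j - 12) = (j + 3)*(j + 4)*(j - 3)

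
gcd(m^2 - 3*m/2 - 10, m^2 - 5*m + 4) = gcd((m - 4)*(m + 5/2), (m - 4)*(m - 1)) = m - 4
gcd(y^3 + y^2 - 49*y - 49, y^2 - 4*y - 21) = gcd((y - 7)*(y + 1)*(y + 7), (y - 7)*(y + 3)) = y - 7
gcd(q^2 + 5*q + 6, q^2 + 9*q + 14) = q + 2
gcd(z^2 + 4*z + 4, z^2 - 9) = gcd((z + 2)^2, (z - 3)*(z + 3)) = 1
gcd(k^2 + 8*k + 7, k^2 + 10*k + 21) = k + 7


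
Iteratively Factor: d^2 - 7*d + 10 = (d - 5)*(d - 2)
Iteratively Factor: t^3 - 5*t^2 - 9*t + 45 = (t - 5)*(t^2 - 9) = (t - 5)*(t - 3)*(t + 3)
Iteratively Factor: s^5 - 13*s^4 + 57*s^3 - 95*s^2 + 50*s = (s - 5)*(s^4 - 8*s^3 + 17*s^2 - 10*s) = s*(s - 5)*(s^3 - 8*s^2 + 17*s - 10) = s*(s - 5)^2*(s^2 - 3*s + 2) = s*(s - 5)^2*(s - 2)*(s - 1)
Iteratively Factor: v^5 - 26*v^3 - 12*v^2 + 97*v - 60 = (v - 1)*(v^4 + v^3 - 25*v^2 - 37*v + 60) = (v - 1)*(v + 3)*(v^3 - 2*v^2 - 19*v + 20) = (v - 1)^2*(v + 3)*(v^2 - v - 20) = (v - 5)*(v - 1)^2*(v + 3)*(v + 4)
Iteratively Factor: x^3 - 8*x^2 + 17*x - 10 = (x - 1)*(x^2 - 7*x + 10) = (x - 5)*(x - 1)*(x - 2)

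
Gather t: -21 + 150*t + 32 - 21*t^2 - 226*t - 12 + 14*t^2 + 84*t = -7*t^2 + 8*t - 1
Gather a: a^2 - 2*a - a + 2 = a^2 - 3*a + 2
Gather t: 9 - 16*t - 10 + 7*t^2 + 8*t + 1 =7*t^2 - 8*t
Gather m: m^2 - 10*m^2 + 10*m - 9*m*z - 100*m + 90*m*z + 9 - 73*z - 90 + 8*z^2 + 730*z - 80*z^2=-9*m^2 + m*(81*z - 90) - 72*z^2 + 657*z - 81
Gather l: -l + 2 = 2 - l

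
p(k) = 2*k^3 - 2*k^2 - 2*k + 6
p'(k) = 6*k^2 - 4*k - 2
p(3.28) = 48.50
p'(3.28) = 49.43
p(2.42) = 17.79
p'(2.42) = 23.46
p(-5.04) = -290.77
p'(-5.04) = 170.57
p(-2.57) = -36.02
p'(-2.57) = 47.91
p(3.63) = 68.05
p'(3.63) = 62.54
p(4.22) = 112.25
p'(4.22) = 87.97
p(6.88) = 548.89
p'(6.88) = 254.49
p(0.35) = 5.14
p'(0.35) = -2.66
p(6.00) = 354.00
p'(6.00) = 190.00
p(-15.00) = -7164.00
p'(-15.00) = 1408.00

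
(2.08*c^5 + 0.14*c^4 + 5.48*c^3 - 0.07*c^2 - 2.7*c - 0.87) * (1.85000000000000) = 3.848*c^5 + 0.259*c^4 + 10.138*c^3 - 0.1295*c^2 - 4.995*c - 1.6095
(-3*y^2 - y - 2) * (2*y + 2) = -6*y^3 - 8*y^2 - 6*y - 4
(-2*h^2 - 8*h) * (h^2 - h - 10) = -2*h^4 - 6*h^3 + 28*h^2 + 80*h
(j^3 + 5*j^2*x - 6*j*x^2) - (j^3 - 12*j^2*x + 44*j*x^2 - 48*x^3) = 17*j^2*x - 50*j*x^2 + 48*x^3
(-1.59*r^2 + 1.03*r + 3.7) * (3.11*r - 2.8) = -4.9449*r^3 + 7.6553*r^2 + 8.623*r - 10.36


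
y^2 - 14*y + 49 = (y - 7)^2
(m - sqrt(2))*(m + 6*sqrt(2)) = m^2 + 5*sqrt(2)*m - 12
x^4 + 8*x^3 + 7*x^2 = x^2*(x + 1)*(x + 7)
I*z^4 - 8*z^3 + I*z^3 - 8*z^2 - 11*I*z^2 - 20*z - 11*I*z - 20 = (z + 1)*(z + 4*I)*(z + 5*I)*(I*z + 1)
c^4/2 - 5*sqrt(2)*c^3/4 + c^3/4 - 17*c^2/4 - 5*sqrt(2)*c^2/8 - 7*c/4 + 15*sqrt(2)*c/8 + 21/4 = (c/2 + sqrt(2)/2)*(c - 1)*(c + 3/2)*(c - 7*sqrt(2)/2)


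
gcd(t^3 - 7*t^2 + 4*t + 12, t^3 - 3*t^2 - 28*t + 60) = t^2 - 8*t + 12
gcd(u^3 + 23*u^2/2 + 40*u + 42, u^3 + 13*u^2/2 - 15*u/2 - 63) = u^2 + 19*u/2 + 21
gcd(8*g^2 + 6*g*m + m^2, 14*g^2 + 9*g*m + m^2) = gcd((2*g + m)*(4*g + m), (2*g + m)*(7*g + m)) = 2*g + m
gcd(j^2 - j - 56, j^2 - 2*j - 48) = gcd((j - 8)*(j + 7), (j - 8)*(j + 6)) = j - 8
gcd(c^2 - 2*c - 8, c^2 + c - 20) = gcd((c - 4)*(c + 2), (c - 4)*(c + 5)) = c - 4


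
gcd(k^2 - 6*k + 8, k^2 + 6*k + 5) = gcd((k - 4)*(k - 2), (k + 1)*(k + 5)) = 1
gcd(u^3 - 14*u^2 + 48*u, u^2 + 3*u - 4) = 1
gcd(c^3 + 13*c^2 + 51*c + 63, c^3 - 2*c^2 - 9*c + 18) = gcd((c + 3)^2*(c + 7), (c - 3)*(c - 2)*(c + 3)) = c + 3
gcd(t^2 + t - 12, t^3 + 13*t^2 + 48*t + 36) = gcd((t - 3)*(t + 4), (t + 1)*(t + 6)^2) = 1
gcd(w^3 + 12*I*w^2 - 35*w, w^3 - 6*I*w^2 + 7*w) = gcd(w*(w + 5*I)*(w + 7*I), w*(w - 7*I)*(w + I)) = w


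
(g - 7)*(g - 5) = g^2 - 12*g + 35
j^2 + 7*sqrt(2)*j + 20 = (j + 2*sqrt(2))*(j + 5*sqrt(2))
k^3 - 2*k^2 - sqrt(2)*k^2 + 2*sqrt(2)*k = k*(k - 2)*(k - sqrt(2))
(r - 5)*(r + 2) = r^2 - 3*r - 10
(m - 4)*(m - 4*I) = m^2 - 4*m - 4*I*m + 16*I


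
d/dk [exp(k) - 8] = exp(k)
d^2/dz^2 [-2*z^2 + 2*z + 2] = -4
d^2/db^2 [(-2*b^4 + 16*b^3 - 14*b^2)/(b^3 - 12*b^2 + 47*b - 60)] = 32*(-b^6 + 48*b^5 - 615*b^4 + 3448*b^3 - 9270*b^2 + 10800*b - 3150)/(b^9 - 36*b^8 + 573*b^7 - 5292*b^6 + 31251*b^5 - 122364*b^4 + 317663*b^3 - 527220*b^2 + 507600*b - 216000)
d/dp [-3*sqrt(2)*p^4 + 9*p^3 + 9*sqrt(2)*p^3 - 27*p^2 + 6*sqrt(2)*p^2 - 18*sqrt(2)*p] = -12*sqrt(2)*p^3 + 27*p^2 + 27*sqrt(2)*p^2 - 54*p + 12*sqrt(2)*p - 18*sqrt(2)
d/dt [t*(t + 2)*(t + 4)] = 3*t^2 + 12*t + 8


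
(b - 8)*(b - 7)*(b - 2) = b^3 - 17*b^2 + 86*b - 112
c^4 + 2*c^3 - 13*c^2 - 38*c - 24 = (c - 4)*(c + 1)*(c + 2)*(c + 3)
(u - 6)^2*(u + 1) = u^3 - 11*u^2 + 24*u + 36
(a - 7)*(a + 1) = a^2 - 6*a - 7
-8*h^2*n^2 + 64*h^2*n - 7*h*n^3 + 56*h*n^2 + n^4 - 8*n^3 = n*(-8*h + n)*(h + n)*(n - 8)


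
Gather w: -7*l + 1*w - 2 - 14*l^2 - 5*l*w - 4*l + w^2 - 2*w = -14*l^2 - 11*l + w^2 + w*(-5*l - 1) - 2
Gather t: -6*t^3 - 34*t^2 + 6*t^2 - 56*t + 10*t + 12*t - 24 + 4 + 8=-6*t^3 - 28*t^2 - 34*t - 12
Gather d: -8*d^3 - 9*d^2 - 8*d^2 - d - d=-8*d^3 - 17*d^2 - 2*d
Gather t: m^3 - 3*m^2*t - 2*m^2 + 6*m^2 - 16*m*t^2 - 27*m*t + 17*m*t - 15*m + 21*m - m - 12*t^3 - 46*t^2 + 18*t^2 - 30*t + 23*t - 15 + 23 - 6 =m^3 + 4*m^2 + 5*m - 12*t^3 + t^2*(-16*m - 28) + t*(-3*m^2 - 10*m - 7) + 2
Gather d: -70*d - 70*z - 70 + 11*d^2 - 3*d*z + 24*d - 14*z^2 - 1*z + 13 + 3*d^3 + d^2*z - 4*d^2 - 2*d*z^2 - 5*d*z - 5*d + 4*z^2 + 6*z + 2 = 3*d^3 + d^2*(z + 7) + d*(-2*z^2 - 8*z - 51) - 10*z^2 - 65*z - 55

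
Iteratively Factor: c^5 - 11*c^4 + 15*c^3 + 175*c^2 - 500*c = (c - 5)*(c^4 - 6*c^3 - 15*c^2 + 100*c) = c*(c - 5)*(c^3 - 6*c^2 - 15*c + 100) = c*(c - 5)^2*(c^2 - c - 20) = c*(c - 5)^2*(c + 4)*(c - 5)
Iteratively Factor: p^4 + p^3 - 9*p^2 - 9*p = (p)*(p^3 + p^2 - 9*p - 9) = p*(p + 1)*(p^2 - 9) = p*(p + 1)*(p + 3)*(p - 3)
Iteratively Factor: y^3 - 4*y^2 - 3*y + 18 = (y - 3)*(y^2 - y - 6) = (y - 3)*(y + 2)*(y - 3)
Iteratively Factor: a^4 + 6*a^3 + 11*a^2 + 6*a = (a + 2)*(a^3 + 4*a^2 + 3*a) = a*(a + 2)*(a^2 + 4*a + 3) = a*(a + 2)*(a + 3)*(a + 1)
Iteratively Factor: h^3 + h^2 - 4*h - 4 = (h + 2)*(h^2 - h - 2) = (h + 1)*(h + 2)*(h - 2)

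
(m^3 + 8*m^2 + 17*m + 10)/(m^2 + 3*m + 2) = m + 5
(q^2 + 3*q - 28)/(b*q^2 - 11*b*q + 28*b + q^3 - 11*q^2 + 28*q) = (q + 7)/(b*q - 7*b + q^2 - 7*q)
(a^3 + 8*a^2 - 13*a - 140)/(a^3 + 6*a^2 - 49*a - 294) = (a^2 + a - 20)/(a^2 - a - 42)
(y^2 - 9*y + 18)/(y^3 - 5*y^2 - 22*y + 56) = (y^2 - 9*y + 18)/(y^3 - 5*y^2 - 22*y + 56)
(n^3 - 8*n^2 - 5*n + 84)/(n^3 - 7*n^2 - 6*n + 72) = (n - 7)/(n - 6)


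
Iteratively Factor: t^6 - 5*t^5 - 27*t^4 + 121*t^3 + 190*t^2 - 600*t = (t - 5)*(t^5 - 27*t^3 - 14*t^2 + 120*t) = (t - 5)*(t + 3)*(t^4 - 3*t^3 - 18*t^2 + 40*t) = (t - 5)*(t - 2)*(t + 3)*(t^3 - t^2 - 20*t) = (t - 5)^2*(t - 2)*(t + 3)*(t^2 + 4*t) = t*(t - 5)^2*(t - 2)*(t + 3)*(t + 4)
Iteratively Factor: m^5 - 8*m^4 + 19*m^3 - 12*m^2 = (m)*(m^4 - 8*m^3 + 19*m^2 - 12*m) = m*(m - 3)*(m^3 - 5*m^2 + 4*m) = m*(m - 4)*(m - 3)*(m^2 - m) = m^2*(m - 4)*(m - 3)*(m - 1)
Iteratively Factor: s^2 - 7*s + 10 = (s - 2)*(s - 5)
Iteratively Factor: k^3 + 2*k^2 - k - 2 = (k + 1)*(k^2 + k - 2) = (k - 1)*(k + 1)*(k + 2)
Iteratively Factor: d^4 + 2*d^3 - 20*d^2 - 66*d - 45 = (d - 5)*(d^3 + 7*d^2 + 15*d + 9) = (d - 5)*(d + 1)*(d^2 + 6*d + 9) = (d - 5)*(d + 1)*(d + 3)*(d + 3)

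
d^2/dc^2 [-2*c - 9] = 0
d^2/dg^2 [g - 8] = 0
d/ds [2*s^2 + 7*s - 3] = 4*s + 7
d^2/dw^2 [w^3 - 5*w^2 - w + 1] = 6*w - 10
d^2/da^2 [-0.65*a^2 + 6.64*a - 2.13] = -1.30000000000000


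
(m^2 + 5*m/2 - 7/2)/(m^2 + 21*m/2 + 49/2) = (m - 1)/(m + 7)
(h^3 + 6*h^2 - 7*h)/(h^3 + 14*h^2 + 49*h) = (h - 1)/(h + 7)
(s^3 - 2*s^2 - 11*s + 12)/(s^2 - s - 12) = s - 1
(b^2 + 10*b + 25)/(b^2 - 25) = (b + 5)/(b - 5)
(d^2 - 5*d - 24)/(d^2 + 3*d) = (d - 8)/d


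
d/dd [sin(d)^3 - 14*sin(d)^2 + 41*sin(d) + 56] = (3*sin(d)^2 - 28*sin(d) + 41)*cos(d)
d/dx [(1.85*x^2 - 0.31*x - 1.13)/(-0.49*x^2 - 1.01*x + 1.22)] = (-2.0204*x^2 + 3.4066*x - 1.5195)/(0.2401*x^4 + 0.9898*x^3 - 0.1755*x^2 - 2.4644*x + 1.4884)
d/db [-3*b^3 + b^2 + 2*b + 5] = -9*b^2 + 2*b + 2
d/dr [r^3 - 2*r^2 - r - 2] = 3*r^2 - 4*r - 1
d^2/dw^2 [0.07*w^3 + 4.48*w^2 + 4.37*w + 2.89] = 0.42*w + 8.96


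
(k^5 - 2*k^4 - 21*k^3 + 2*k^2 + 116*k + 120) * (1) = k^5 - 2*k^4 - 21*k^3 + 2*k^2 + 116*k + 120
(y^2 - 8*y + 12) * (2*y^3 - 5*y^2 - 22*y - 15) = 2*y^5 - 21*y^4 + 42*y^3 + 101*y^2 - 144*y - 180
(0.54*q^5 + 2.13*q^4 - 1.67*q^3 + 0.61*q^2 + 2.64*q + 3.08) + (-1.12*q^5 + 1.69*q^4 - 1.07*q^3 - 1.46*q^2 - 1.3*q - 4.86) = -0.58*q^5 + 3.82*q^4 - 2.74*q^3 - 0.85*q^2 + 1.34*q - 1.78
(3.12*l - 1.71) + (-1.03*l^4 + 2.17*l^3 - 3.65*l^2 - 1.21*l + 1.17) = -1.03*l^4 + 2.17*l^3 - 3.65*l^2 + 1.91*l - 0.54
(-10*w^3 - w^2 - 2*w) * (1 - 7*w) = 70*w^4 - 3*w^3 + 13*w^2 - 2*w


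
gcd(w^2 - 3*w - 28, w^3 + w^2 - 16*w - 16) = w + 4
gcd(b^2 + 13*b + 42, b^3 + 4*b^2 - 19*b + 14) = b + 7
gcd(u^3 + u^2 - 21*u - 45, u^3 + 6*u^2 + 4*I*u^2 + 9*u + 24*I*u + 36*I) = u^2 + 6*u + 9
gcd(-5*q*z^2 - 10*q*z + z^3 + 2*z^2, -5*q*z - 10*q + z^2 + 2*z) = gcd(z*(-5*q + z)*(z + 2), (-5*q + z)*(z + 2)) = -5*q*z - 10*q + z^2 + 2*z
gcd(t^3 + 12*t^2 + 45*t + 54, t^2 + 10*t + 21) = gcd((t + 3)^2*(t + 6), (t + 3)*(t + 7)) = t + 3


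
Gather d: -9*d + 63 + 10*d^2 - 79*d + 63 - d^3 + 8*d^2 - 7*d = -d^3 + 18*d^2 - 95*d + 126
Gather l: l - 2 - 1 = l - 3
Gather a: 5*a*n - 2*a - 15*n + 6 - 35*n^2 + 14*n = a*(5*n - 2) - 35*n^2 - n + 6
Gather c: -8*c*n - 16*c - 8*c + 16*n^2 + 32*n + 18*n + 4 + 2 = c*(-8*n - 24) + 16*n^2 + 50*n + 6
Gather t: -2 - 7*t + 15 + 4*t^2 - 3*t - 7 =4*t^2 - 10*t + 6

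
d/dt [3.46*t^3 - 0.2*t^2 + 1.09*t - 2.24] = 10.38*t^2 - 0.4*t + 1.09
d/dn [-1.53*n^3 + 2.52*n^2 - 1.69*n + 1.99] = -4.59*n^2 + 5.04*n - 1.69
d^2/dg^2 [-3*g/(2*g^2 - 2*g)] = -3/(g^3 - 3*g^2 + 3*g - 1)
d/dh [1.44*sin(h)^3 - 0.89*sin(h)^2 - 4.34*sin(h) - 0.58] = (4.32*sin(h)^2 - 1.78*sin(h) - 4.34)*cos(h)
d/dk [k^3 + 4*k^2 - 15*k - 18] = 3*k^2 + 8*k - 15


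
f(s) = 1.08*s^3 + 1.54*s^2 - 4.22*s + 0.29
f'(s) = 3.24*s^2 + 3.08*s - 4.22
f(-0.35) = 1.91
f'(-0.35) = -4.90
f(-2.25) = 5.28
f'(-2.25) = 5.25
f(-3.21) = -6.02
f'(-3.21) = 19.28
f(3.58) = 54.47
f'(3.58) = 48.33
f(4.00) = 77.17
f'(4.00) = 59.94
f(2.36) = 13.10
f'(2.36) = 21.09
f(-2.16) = 5.71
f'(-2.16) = 4.24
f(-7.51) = -338.61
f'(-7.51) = 155.39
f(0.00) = 0.29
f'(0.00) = -4.22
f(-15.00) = -3234.91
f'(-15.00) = 678.58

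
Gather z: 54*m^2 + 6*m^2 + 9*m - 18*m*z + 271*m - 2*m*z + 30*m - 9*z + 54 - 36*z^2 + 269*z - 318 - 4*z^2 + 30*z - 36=60*m^2 + 310*m - 40*z^2 + z*(290 - 20*m) - 300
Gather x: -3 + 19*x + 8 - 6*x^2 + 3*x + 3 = -6*x^2 + 22*x + 8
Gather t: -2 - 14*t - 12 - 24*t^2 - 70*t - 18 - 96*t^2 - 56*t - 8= -120*t^2 - 140*t - 40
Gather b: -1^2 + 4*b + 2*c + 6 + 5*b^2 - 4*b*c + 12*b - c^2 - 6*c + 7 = 5*b^2 + b*(16 - 4*c) - c^2 - 4*c + 12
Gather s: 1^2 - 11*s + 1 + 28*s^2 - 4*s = 28*s^2 - 15*s + 2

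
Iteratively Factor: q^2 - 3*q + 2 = (q - 1)*(q - 2)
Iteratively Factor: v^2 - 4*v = (v - 4)*(v)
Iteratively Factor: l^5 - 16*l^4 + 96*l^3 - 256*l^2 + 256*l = (l)*(l^4 - 16*l^3 + 96*l^2 - 256*l + 256) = l*(l - 4)*(l^3 - 12*l^2 + 48*l - 64) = l*(l - 4)^2*(l^2 - 8*l + 16) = l*(l - 4)^3*(l - 4)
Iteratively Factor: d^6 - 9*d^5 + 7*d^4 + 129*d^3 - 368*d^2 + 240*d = (d - 1)*(d^5 - 8*d^4 - d^3 + 128*d^2 - 240*d) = d*(d - 1)*(d^4 - 8*d^3 - d^2 + 128*d - 240) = d*(d - 1)*(d + 4)*(d^3 - 12*d^2 + 47*d - 60) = d*(d - 4)*(d - 1)*(d + 4)*(d^2 - 8*d + 15) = d*(d - 4)*(d - 3)*(d - 1)*(d + 4)*(d - 5)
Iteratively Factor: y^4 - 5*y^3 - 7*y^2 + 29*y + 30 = (y - 3)*(y^3 - 2*y^2 - 13*y - 10) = (y - 5)*(y - 3)*(y^2 + 3*y + 2) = (y - 5)*(y - 3)*(y + 1)*(y + 2)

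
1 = 1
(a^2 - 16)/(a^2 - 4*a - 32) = (a - 4)/(a - 8)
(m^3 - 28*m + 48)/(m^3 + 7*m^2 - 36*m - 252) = (m^2 - 6*m + 8)/(m^2 + m - 42)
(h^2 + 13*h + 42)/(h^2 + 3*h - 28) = (h + 6)/(h - 4)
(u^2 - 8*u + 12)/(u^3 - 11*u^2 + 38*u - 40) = (u - 6)/(u^2 - 9*u + 20)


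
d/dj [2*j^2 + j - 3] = 4*j + 1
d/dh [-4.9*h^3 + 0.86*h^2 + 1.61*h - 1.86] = -14.7*h^2 + 1.72*h + 1.61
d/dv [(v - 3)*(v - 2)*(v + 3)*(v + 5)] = 4*v^3 + 9*v^2 - 38*v - 27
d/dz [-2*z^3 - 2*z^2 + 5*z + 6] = -6*z^2 - 4*z + 5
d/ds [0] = 0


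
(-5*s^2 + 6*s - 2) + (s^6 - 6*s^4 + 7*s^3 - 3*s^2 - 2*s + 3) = s^6 - 6*s^4 + 7*s^3 - 8*s^2 + 4*s + 1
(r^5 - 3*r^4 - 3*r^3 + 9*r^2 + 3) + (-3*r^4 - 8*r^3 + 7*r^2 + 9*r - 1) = r^5 - 6*r^4 - 11*r^3 + 16*r^2 + 9*r + 2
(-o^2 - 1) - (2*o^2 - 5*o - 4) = -3*o^2 + 5*o + 3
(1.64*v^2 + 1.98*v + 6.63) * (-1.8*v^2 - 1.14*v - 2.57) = -2.952*v^4 - 5.4336*v^3 - 18.406*v^2 - 12.6468*v - 17.0391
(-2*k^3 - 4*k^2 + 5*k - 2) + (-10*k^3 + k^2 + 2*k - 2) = -12*k^3 - 3*k^2 + 7*k - 4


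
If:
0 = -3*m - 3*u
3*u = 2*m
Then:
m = 0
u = 0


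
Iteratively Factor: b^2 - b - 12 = (b - 4)*(b + 3)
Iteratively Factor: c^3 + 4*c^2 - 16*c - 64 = (c - 4)*(c^2 + 8*c + 16) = (c - 4)*(c + 4)*(c + 4)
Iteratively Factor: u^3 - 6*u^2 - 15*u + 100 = (u + 4)*(u^2 - 10*u + 25) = (u - 5)*(u + 4)*(u - 5)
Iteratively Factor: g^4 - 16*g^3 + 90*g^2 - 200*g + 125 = (g - 1)*(g^3 - 15*g^2 + 75*g - 125) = (g - 5)*(g - 1)*(g^2 - 10*g + 25) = (g - 5)^2*(g - 1)*(g - 5)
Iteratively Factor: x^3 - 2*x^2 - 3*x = (x + 1)*(x^2 - 3*x) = (x - 3)*(x + 1)*(x)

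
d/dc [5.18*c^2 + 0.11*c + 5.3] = 10.36*c + 0.11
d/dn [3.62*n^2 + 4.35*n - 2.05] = 7.24*n + 4.35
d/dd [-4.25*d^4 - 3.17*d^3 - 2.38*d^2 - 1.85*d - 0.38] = -17.0*d^3 - 9.51*d^2 - 4.76*d - 1.85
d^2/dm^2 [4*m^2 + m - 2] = 8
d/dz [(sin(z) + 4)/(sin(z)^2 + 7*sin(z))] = (-8*sin(z) + cos(z)^2 - 29)*cos(z)/((sin(z) + 7)^2*sin(z)^2)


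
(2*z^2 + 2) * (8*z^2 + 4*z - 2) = 16*z^4 + 8*z^3 + 12*z^2 + 8*z - 4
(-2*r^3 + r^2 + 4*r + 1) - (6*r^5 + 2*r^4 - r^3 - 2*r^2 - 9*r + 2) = -6*r^5 - 2*r^4 - r^3 + 3*r^2 + 13*r - 1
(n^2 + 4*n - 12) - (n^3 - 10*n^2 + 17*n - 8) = -n^3 + 11*n^2 - 13*n - 4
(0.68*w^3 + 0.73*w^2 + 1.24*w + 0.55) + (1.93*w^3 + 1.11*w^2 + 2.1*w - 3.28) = 2.61*w^3 + 1.84*w^2 + 3.34*w - 2.73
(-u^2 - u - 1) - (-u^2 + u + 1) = -2*u - 2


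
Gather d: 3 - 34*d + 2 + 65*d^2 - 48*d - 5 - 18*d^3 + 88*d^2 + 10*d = -18*d^3 + 153*d^2 - 72*d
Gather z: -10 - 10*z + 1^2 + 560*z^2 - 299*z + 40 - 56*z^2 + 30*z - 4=504*z^2 - 279*z + 27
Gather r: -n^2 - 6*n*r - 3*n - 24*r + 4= -n^2 - 3*n + r*(-6*n - 24) + 4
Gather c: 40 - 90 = -50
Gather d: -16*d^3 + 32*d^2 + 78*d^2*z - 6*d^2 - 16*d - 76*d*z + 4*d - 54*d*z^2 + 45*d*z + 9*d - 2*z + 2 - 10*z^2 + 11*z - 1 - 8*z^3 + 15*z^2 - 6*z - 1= -16*d^3 + d^2*(78*z + 26) + d*(-54*z^2 - 31*z - 3) - 8*z^3 + 5*z^2 + 3*z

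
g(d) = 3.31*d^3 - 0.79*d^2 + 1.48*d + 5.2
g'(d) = 9.93*d^2 - 1.58*d + 1.48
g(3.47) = 139.12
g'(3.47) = 115.56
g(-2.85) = -82.06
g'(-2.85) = 86.64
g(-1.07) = -1.34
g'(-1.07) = 14.54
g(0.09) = 5.33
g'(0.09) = 1.42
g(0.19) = 5.48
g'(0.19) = 1.54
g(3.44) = 135.68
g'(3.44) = 113.55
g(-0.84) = 1.44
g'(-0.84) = 9.81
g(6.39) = 846.04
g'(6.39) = 396.85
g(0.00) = 5.20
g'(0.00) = 1.48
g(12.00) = 5628.88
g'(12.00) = 1412.44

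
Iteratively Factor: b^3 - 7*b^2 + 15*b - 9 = (b - 3)*(b^2 - 4*b + 3) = (b - 3)*(b - 1)*(b - 3)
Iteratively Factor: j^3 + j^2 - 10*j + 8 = (j - 1)*(j^2 + 2*j - 8) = (j - 2)*(j - 1)*(j + 4)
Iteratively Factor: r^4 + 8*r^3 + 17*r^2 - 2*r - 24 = (r - 1)*(r^3 + 9*r^2 + 26*r + 24) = (r - 1)*(r + 4)*(r^2 + 5*r + 6) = (r - 1)*(r + 2)*(r + 4)*(r + 3)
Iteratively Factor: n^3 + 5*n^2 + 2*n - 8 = (n + 4)*(n^2 + n - 2) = (n - 1)*(n + 4)*(n + 2)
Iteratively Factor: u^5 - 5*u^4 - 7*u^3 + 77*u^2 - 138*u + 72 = (u - 3)*(u^4 - 2*u^3 - 13*u^2 + 38*u - 24) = (u - 3)^2*(u^3 + u^2 - 10*u + 8) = (u - 3)^2*(u - 1)*(u^2 + 2*u - 8) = (u - 3)^2*(u - 1)*(u + 4)*(u - 2)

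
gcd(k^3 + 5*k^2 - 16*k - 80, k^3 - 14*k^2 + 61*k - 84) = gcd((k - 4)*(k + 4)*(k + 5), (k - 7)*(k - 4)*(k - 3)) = k - 4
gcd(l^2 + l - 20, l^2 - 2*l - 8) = l - 4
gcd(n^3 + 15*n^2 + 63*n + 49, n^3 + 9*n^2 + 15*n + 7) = n^2 + 8*n + 7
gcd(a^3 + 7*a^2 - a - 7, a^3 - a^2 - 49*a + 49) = a^2 + 6*a - 7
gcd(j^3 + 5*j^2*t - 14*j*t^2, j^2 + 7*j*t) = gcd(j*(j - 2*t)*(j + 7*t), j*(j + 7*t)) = j^2 + 7*j*t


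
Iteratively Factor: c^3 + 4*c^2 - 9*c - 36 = (c - 3)*(c^2 + 7*c + 12) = (c - 3)*(c + 4)*(c + 3)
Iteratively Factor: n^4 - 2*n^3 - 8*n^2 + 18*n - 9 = (n + 3)*(n^3 - 5*n^2 + 7*n - 3) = (n - 1)*(n + 3)*(n^2 - 4*n + 3) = (n - 1)^2*(n + 3)*(n - 3)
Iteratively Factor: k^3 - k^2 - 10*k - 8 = (k + 1)*(k^2 - 2*k - 8) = (k - 4)*(k + 1)*(k + 2)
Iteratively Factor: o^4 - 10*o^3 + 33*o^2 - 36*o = (o - 3)*(o^3 - 7*o^2 + 12*o) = o*(o - 3)*(o^2 - 7*o + 12) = o*(o - 4)*(o - 3)*(o - 3)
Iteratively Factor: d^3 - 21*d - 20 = (d + 4)*(d^2 - 4*d - 5) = (d - 5)*(d + 4)*(d + 1)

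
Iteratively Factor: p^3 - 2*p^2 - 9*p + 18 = (p - 2)*(p^2 - 9) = (p - 2)*(p + 3)*(p - 3)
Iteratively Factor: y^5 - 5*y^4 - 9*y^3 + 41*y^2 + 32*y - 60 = (y - 3)*(y^4 - 2*y^3 - 15*y^2 - 4*y + 20) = (y - 3)*(y - 1)*(y^3 - y^2 - 16*y - 20) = (y - 3)*(y - 1)*(y + 2)*(y^2 - 3*y - 10) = (y - 5)*(y - 3)*(y - 1)*(y + 2)*(y + 2)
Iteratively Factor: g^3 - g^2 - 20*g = (g - 5)*(g^2 + 4*g) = (g - 5)*(g + 4)*(g)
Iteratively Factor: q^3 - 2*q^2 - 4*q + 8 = (q + 2)*(q^2 - 4*q + 4) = (q - 2)*(q + 2)*(q - 2)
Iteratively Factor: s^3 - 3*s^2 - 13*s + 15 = (s - 5)*(s^2 + 2*s - 3) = (s - 5)*(s - 1)*(s + 3)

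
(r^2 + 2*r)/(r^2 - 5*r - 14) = r/(r - 7)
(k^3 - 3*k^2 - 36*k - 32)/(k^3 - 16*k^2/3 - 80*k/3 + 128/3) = 3*(k + 1)/(3*k - 4)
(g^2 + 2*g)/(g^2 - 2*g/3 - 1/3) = 3*g*(g + 2)/(3*g^2 - 2*g - 1)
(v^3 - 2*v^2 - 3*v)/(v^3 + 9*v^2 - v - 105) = v*(v + 1)/(v^2 + 12*v + 35)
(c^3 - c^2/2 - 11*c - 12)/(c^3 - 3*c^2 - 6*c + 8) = (c + 3/2)/(c - 1)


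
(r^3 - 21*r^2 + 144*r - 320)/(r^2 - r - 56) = (r^2 - 13*r + 40)/(r + 7)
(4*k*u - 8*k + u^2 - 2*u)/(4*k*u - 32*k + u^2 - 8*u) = (u - 2)/(u - 8)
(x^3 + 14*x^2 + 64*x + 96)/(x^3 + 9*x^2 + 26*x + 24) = (x^2 + 10*x + 24)/(x^2 + 5*x + 6)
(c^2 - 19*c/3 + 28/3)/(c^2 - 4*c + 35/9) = 3*(c - 4)/(3*c - 5)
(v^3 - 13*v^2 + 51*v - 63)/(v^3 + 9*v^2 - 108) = (v^2 - 10*v + 21)/(v^2 + 12*v + 36)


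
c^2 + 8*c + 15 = (c + 3)*(c + 5)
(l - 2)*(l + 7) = l^2 + 5*l - 14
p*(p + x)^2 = p^3 + 2*p^2*x + p*x^2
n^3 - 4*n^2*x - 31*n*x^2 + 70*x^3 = (n - 7*x)*(n - 2*x)*(n + 5*x)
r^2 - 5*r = r*(r - 5)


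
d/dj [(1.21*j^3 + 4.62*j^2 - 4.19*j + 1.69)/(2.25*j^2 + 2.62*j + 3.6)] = (2.7225*j^4 + 6.3404*j^3 + 34.5999*j^2 + 25.659*j - 19.5118)/(5.0625*j^4 + 11.79*j^3 + 23.0644*j^2 + 18.864*j + 12.96)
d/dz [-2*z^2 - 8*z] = -4*z - 8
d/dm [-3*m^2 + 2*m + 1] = 2 - 6*m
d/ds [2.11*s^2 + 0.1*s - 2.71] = 4.22*s + 0.1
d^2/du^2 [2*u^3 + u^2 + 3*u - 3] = 12*u + 2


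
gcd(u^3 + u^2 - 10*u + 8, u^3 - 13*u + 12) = u^2 + 3*u - 4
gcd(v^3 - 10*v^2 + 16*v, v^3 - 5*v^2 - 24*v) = v^2 - 8*v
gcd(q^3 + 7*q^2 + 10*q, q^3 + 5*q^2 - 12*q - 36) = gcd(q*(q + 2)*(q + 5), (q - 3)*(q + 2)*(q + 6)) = q + 2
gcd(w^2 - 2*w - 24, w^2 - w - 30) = w - 6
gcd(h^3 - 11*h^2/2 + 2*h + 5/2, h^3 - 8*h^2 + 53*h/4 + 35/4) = h^2 - 9*h/2 - 5/2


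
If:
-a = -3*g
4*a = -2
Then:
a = -1/2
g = -1/6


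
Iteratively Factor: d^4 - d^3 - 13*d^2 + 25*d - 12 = (d - 1)*(d^3 - 13*d + 12) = (d - 1)*(d + 4)*(d^2 - 4*d + 3) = (d - 3)*(d - 1)*(d + 4)*(d - 1)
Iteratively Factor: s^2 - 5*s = (s - 5)*(s)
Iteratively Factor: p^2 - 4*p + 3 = (p - 1)*(p - 3)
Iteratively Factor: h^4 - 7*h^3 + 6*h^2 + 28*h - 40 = (h + 2)*(h^3 - 9*h^2 + 24*h - 20) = (h - 5)*(h + 2)*(h^2 - 4*h + 4) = (h - 5)*(h - 2)*(h + 2)*(h - 2)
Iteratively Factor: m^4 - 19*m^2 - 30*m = (m + 3)*(m^3 - 3*m^2 - 10*m) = (m - 5)*(m + 3)*(m^2 + 2*m) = (m - 5)*(m + 2)*(m + 3)*(m)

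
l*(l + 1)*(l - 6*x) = l^3 - 6*l^2*x + l^2 - 6*l*x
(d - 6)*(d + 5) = d^2 - d - 30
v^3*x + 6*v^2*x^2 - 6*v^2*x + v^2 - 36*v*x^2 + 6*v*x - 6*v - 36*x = (v - 6)*(v + 6*x)*(v*x + 1)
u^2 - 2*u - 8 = (u - 4)*(u + 2)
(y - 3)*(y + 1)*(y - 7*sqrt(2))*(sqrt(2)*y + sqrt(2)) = sqrt(2)*y^4 - 14*y^3 - sqrt(2)*y^3 - 5*sqrt(2)*y^2 + 14*y^2 - 3*sqrt(2)*y + 70*y + 42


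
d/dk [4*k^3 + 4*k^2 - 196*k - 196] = 12*k^2 + 8*k - 196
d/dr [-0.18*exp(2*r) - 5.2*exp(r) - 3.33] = (-0.36*exp(r) - 5.2)*exp(r)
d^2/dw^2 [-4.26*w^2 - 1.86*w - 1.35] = -8.52000000000000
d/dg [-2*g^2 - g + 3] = -4*g - 1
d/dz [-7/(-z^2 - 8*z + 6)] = 14*(-z - 4)/(z^2 + 8*z - 6)^2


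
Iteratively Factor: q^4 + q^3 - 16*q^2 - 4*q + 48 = (q + 2)*(q^3 - q^2 - 14*q + 24) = (q - 3)*(q + 2)*(q^2 + 2*q - 8) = (q - 3)*(q + 2)*(q + 4)*(q - 2)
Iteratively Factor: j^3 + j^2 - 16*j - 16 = (j + 1)*(j^2 - 16) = (j - 4)*(j + 1)*(j + 4)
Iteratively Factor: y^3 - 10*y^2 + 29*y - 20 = (y - 1)*(y^2 - 9*y + 20) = (y - 4)*(y - 1)*(y - 5)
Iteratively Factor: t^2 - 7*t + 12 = (t - 3)*(t - 4)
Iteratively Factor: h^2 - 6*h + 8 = (h - 2)*(h - 4)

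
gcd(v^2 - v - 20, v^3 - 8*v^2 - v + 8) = 1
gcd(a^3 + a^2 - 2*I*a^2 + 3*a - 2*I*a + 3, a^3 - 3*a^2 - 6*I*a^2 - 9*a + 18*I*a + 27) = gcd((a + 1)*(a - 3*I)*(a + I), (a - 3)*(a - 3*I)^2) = a - 3*I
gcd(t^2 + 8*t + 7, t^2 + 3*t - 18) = 1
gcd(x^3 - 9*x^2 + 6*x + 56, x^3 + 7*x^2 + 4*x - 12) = x + 2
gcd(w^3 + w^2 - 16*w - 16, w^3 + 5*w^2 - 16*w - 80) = w^2 - 16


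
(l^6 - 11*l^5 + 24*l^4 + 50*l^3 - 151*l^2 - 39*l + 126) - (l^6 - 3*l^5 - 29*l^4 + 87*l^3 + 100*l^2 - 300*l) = -8*l^5 + 53*l^4 - 37*l^3 - 251*l^2 + 261*l + 126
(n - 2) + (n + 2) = 2*n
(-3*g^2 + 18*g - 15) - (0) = -3*g^2 + 18*g - 15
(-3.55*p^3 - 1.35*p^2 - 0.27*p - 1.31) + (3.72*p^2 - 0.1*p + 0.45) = -3.55*p^3 + 2.37*p^2 - 0.37*p - 0.86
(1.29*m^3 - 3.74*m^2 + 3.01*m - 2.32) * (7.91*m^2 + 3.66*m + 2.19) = 10.2039*m^5 - 24.862*m^4 + 12.9458*m^3 - 15.5252*m^2 - 1.8993*m - 5.0808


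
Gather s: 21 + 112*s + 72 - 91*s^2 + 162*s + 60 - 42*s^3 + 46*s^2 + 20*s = -42*s^3 - 45*s^2 + 294*s + 153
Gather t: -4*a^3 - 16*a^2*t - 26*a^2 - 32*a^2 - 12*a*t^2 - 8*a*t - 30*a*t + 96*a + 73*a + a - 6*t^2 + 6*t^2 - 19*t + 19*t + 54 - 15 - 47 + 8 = -4*a^3 - 58*a^2 - 12*a*t^2 + 170*a + t*(-16*a^2 - 38*a)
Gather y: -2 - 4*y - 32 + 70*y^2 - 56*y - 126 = 70*y^2 - 60*y - 160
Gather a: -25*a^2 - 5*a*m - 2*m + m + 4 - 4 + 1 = -25*a^2 - 5*a*m - m + 1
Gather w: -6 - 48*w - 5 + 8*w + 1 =-40*w - 10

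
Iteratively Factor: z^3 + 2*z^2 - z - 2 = (z - 1)*(z^2 + 3*z + 2) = (z - 1)*(z + 1)*(z + 2)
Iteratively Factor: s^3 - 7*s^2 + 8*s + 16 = (s - 4)*(s^2 - 3*s - 4) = (s - 4)^2*(s + 1)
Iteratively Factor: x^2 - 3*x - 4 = (x - 4)*(x + 1)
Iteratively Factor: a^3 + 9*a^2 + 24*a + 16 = (a + 4)*(a^2 + 5*a + 4) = (a + 4)^2*(a + 1)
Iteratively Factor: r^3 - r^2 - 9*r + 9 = (r - 3)*(r^2 + 2*r - 3) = (r - 3)*(r - 1)*(r + 3)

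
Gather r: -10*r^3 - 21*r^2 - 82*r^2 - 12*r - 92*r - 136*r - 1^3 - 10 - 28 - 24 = -10*r^3 - 103*r^2 - 240*r - 63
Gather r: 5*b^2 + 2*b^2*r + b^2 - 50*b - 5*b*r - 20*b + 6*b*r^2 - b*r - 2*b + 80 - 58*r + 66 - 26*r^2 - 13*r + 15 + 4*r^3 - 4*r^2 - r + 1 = 6*b^2 - 72*b + 4*r^3 + r^2*(6*b - 30) + r*(2*b^2 - 6*b - 72) + 162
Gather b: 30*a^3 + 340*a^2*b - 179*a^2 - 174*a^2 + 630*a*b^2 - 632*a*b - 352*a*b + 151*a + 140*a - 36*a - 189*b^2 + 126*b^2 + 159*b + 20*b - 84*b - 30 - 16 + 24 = 30*a^3 - 353*a^2 + 255*a + b^2*(630*a - 63) + b*(340*a^2 - 984*a + 95) - 22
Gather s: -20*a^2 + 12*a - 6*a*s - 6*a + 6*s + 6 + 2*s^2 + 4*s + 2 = -20*a^2 + 6*a + 2*s^2 + s*(10 - 6*a) + 8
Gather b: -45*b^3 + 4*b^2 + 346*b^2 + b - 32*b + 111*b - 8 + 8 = -45*b^3 + 350*b^2 + 80*b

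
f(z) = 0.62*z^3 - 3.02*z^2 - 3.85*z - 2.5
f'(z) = 1.86*z^2 - 6.04*z - 3.85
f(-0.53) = -1.40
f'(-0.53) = -0.13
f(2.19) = -18.90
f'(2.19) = -8.16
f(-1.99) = -11.68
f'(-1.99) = 15.54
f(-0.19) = -1.88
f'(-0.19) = -2.64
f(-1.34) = -4.26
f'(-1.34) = 7.58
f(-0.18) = -1.91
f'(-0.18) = -2.70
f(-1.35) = -4.33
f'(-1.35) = 7.69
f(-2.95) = -33.34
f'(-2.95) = 30.15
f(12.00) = 587.78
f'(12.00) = 191.51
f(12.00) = 587.78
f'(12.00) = 191.51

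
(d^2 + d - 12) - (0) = d^2 + d - 12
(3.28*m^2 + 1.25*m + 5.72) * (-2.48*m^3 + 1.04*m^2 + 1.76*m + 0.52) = -8.1344*m^5 + 0.3112*m^4 - 7.1128*m^3 + 9.8544*m^2 + 10.7172*m + 2.9744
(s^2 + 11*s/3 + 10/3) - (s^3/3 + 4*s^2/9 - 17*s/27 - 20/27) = -s^3/3 + 5*s^2/9 + 116*s/27 + 110/27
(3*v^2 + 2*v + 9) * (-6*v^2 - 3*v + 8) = -18*v^4 - 21*v^3 - 36*v^2 - 11*v + 72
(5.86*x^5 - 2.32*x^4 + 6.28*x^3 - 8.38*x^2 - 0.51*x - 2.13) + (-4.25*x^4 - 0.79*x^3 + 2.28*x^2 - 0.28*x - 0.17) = 5.86*x^5 - 6.57*x^4 + 5.49*x^3 - 6.1*x^2 - 0.79*x - 2.3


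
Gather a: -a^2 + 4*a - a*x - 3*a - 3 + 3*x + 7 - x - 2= -a^2 + a*(1 - x) + 2*x + 2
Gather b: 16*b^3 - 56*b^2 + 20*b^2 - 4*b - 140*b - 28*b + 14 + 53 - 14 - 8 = 16*b^3 - 36*b^2 - 172*b + 45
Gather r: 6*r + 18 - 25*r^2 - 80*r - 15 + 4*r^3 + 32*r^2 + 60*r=4*r^3 + 7*r^2 - 14*r + 3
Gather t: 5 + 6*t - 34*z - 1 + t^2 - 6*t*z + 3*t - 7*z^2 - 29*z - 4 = t^2 + t*(9 - 6*z) - 7*z^2 - 63*z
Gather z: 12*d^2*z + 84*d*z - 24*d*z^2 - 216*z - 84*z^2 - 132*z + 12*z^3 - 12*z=12*z^3 + z^2*(-24*d - 84) + z*(12*d^2 + 84*d - 360)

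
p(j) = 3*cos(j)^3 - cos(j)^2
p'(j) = -9*sin(j)*cos(j)^2 + 2*sin(j)*cos(j) = (2 - 9*cos(j))*sin(j)*cos(j)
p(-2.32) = -1.41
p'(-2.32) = 4.05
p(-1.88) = -0.18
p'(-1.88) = 1.37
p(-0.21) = 1.85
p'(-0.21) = 1.39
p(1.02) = 0.16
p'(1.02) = -1.21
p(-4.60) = -0.02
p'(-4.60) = -0.34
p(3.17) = -4.00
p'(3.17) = 0.31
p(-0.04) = 1.99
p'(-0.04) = 0.28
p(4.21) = -0.57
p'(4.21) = 2.67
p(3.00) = -3.89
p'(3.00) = -1.52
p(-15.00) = -1.89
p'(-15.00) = 4.37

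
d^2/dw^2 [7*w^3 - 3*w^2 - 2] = 42*w - 6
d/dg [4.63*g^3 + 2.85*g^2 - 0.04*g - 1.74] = 13.89*g^2 + 5.7*g - 0.04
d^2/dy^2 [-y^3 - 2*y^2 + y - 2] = -6*y - 4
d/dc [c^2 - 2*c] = 2*c - 2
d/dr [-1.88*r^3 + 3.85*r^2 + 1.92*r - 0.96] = -5.64*r^2 + 7.7*r + 1.92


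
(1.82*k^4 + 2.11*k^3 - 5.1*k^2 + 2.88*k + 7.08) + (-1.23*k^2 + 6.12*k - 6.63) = 1.82*k^4 + 2.11*k^3 - 6.33*k^2 + 9.0*k + 0.45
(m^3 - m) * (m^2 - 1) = m^5 - 2*m^3 + m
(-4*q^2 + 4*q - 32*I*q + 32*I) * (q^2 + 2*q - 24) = -4*q^4 - 4*q^3 - 32*I*q^3 + 104*q^2 - 32*I*q^2 - 96*q + 832*I*q - 768*I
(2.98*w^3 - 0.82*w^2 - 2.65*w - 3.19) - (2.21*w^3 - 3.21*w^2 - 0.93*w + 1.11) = 0.77*w^3 + 2.39*w^2 - 1.72*w - 4.3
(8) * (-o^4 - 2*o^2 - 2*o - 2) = -8*o^4 - 16*o^2 - 16*o - 16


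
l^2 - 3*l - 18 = (l - 6)*(l + 3)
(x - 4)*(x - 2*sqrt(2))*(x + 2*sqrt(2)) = x^3 - 4*x^2 - 8*x + 32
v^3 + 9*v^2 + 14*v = v*(v + 2)*(v + 7)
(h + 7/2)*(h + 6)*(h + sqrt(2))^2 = h^4 + 2*sqrt(2)*h^3 + 19*h^3/2 + 23*h^2 + 19*sqrt(2)*h^2 + 19*h + 42*sqrt(2)*h + 42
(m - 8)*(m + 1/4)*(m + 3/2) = m^3 - 25*m^2/4 - 109*m/8 - 3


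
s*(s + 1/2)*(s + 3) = s^3 + 7*s^2/2 + 3*s/2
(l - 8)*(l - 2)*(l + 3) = l^3 - 7*l^2 - 14*l + 48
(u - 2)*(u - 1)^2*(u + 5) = u^4 + u^3 - 15*u^2 + 23*u - 10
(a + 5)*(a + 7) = a^2 + 12*a + 35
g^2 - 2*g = g*(g - 2)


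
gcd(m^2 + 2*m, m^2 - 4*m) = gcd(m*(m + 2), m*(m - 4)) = m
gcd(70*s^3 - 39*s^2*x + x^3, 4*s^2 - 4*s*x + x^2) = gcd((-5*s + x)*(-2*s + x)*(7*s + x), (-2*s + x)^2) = -2*s + x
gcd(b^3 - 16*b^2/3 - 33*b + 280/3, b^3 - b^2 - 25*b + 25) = b + 5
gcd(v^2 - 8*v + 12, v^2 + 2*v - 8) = v - 2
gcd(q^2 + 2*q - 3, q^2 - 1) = q - 1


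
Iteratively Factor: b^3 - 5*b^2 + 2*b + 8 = (b - 2)*(b^2 - 3*b - 4) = (b - 2)*(b + 1)*(b - 4)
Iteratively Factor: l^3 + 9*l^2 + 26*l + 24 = (l + 2)*(l^2 + 7*l + 12) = (l + 2)*(l + 3)*(l + 4)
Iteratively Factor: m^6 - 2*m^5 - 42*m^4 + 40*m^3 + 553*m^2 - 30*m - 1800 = (m + 3)*(m^5 - 5*m^4 - 27*m^3 + 121*m^2 + 190*m - 600) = (m + 3)^2*(m^4 - 8*m^3 - 3*m^2 + 130*m - 200) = (m - 2)*(m + 3)^2*(m^3 - 6*m^2 - 15*m + 100) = (m - 2)*(m + 3)^2*(m + 4)*(m^2 - 10*m + 25) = (m - 5)*(m - 2)*(m + 3)^2*(m + 4)*(m - 5)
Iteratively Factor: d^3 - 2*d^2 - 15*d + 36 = (d - 3)*(d^2 + d - 12) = (d - 3)^2*(d + 4)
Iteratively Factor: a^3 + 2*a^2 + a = (a + 1)*(a^2 + a) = (a + 1)^2*(a)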